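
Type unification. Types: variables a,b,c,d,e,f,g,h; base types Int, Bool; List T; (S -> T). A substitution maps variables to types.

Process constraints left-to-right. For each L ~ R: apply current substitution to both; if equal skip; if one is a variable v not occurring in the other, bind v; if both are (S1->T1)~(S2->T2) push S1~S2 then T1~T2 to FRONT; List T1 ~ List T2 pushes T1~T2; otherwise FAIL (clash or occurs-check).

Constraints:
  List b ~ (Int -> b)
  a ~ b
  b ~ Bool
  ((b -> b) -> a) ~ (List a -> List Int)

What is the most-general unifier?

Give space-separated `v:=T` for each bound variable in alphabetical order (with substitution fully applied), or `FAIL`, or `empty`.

Answer: FAIL

Derivation:
step 1: unify List b ~ (Int -> b)  [subst: {-} | 3 pending]
  clash: List b vs (Int -> b)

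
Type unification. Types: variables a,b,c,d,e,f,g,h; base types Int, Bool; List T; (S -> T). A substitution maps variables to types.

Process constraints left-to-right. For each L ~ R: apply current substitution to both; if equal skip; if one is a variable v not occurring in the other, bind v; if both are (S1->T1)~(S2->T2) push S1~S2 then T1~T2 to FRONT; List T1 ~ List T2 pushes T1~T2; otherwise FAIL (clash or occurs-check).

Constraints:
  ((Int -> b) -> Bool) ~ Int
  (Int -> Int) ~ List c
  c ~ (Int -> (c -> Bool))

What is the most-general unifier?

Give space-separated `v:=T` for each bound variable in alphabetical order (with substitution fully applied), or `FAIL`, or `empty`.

step 1: unify ((Int -> b) -> Bool) ~ Int  [subst: {-} | 2 pending]
  clash: ((Int -> b) -> Bool) vs Int

Answer: FAIL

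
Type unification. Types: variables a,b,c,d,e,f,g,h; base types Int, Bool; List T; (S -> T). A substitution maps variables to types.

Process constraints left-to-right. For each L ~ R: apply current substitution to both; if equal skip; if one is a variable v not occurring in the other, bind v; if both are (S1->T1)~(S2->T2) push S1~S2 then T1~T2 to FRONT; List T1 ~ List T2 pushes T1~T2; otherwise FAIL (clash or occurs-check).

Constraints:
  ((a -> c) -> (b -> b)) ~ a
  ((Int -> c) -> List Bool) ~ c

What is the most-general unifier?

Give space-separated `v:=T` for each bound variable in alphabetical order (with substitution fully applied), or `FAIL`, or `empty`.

Answer: FAIL

Derivation:
step 1: unify ((a -> c) -> (b -> b)) ~ a  [subst: {-} | 1 pending]
  occurs-check fail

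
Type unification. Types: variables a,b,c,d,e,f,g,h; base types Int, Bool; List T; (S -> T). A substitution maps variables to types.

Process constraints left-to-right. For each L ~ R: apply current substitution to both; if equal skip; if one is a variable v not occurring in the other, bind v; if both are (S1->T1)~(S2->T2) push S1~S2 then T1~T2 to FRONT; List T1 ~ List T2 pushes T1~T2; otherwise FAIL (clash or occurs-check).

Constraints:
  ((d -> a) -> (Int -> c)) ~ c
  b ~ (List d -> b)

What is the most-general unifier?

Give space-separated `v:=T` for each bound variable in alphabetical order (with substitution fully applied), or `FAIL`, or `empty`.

Answer: FAIL

Derivation:
step 1: unify ((d -> a) -> (Int -> c)) ~ c  [subst: {-} | 1 pending]
  occurs-check fail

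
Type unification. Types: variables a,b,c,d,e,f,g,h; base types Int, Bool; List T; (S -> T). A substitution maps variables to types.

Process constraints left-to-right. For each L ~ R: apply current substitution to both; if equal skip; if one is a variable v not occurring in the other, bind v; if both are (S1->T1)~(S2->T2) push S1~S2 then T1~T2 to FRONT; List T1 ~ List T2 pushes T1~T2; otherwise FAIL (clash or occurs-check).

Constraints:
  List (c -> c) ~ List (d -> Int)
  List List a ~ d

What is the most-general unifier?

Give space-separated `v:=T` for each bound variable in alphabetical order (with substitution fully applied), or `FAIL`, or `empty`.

step 1: unify List (c -> c) ~ List (d -> Int)  [subst: {-} | 1 pending]
  -> decompose List: push (c -> c)~(d -> Int)
step 2: unify (c -> c) ~ (d -> Int)  [subst: {-} | 1 pending]
  -> decompose arrow: push c~d, c~Int
step 3: unify c ~ d  [subst: {-} | 2 pending]
  bind c := d
step 4: unify d ~ Int  [subst: {c:=d} | 1 pending]
  bind d := Int
step 5: unify List List a ~ Int  [subst: {c:=d, d:=Int} | 0 pending]
  clash: List List a vs Int

Answer: FAIL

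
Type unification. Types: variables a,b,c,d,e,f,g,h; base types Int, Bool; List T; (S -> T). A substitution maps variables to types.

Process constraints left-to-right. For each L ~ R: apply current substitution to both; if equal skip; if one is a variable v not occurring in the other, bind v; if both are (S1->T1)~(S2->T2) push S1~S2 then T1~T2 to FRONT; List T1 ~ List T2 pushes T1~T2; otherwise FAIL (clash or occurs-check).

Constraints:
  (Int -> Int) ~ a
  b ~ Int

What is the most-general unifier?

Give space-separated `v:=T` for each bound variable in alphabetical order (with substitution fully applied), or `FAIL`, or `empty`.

step 1: unify (Int -> Int) ~ a  [subst: {-} | 1 pending]
  bind a := (Int -> Int)
step 2: unify b ~ Int  [subst: {a:=(Int -> Int)} | 0 pending]
  bind b := Int

Answer: a:=(Int -> Int) b:=Int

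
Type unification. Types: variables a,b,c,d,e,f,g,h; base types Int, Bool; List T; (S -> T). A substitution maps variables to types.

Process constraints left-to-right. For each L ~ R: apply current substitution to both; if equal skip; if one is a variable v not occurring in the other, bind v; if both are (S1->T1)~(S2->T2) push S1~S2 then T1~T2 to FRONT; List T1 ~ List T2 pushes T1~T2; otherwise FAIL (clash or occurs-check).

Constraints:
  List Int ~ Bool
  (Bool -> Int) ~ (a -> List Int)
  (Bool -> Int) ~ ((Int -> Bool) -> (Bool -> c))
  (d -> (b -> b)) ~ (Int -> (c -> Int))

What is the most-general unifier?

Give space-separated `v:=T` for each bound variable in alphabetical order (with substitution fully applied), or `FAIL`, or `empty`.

step 1: unify List Int ~ Bool  [subst: {-} | 3 pending]
  clash: List Int vs Bool

Answer: FAIL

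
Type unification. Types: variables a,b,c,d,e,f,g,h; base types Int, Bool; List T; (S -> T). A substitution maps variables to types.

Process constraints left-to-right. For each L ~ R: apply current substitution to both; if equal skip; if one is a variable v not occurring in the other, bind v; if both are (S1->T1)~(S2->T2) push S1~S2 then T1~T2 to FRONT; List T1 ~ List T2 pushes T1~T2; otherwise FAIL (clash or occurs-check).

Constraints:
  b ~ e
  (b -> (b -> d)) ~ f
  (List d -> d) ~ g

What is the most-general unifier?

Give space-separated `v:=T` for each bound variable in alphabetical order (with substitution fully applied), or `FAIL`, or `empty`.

Answer: b:=e f:=(e -> (e -> d)) g:=(List d -> d)

Derivation:
step 1: unify b ~ e  [subst: {-} | 2 pending]
  bind b := e
step 2: unify (e -> (e -> d)) ~ f  [subst: {b:=e} | 1 pending]
  bind f := (e -> (e -> d))
step 3: unify (List d -> d) ~ g  [subst: {b:=e, f:=(e -> (e -> d))} | 0 pending]
  bind g := (List d -> d)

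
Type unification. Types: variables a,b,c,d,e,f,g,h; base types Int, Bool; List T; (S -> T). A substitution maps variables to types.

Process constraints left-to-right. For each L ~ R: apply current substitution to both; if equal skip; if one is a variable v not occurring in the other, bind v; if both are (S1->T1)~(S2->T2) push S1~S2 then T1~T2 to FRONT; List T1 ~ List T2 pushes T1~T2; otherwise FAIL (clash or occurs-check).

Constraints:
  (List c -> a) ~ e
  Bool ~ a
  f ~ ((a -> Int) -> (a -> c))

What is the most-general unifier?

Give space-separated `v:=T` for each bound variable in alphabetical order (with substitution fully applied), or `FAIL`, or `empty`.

step 1: unify (List c -> a) ~ e  [subst: {-} | 2 pending]
  bind e := (List c -> a)
step 2: unify Bool ~ a  [subst: {e:=(List c -> a)} | 1 pending]
  bind a := Bool
step 3: unify f ~ ((Bool -> Int) -> (Bool -> c))  [subst: {e:=(List c -> a), a:=Bool} | 0 pending]
  bind f := ((Bool -> Int) -> (Bool -> c))

Answer: a:=Bool e:=(List c -> Bool) f:=((Bool -> Int) -> (Bool -> c))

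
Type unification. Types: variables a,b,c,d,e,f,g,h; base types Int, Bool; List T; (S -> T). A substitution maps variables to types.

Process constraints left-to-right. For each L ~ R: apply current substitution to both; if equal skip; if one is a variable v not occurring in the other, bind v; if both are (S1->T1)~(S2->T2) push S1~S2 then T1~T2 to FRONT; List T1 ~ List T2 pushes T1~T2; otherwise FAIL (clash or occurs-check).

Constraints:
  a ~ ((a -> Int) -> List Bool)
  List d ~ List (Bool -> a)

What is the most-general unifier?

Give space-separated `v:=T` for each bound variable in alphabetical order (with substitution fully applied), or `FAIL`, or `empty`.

step 1: unify a ~ ((a -> Int) -> List Bool)  [subst: {-} | 1 pending]
  occurs-check fail: a in ((a -> Int) -> List Bool)

Answer: FAIL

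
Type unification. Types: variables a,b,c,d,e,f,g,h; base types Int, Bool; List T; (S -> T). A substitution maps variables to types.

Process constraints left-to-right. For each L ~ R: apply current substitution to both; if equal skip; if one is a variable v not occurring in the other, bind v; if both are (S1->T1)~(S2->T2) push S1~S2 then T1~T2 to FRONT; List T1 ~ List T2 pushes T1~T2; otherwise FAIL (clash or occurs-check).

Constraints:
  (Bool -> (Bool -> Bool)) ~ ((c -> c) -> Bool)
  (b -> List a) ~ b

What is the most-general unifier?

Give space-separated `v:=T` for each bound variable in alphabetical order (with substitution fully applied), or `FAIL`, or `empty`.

Answer: FAIL

Derivation:
step 1: unify (Bool -> (Bool -> Bool)) ~ ((c -> c) -> Bool)  [subst: {-} | 1 pending]
  -> decompose arrow: push Bool~(c -> c), (Bool -> Bool)~Bool
step 2: unify Bool ~ (c -> c)  [subst: {-} | 2 pending]
  clash: Bool vs (c -> c)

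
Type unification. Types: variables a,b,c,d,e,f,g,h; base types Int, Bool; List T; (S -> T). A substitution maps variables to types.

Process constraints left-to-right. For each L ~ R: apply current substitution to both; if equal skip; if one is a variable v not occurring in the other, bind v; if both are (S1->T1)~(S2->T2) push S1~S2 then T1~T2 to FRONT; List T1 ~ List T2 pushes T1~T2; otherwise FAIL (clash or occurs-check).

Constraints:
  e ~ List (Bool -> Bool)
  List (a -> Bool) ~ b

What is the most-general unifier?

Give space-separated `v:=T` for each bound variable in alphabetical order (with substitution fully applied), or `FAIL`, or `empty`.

step 1: unify e ~ List (Bool -> Bool)  [subst: {-} | 1 pending]
  bind e := List (Bool -> Bool)
step 2: unify List (a -> Bool) ~ b  [subst: {e:=List (Bool -> Bool)} | 0 pending]
  bind b := List (a -> Bool)

Answer: b:=List (a -> Bool) e:=List (Bool -> Bool)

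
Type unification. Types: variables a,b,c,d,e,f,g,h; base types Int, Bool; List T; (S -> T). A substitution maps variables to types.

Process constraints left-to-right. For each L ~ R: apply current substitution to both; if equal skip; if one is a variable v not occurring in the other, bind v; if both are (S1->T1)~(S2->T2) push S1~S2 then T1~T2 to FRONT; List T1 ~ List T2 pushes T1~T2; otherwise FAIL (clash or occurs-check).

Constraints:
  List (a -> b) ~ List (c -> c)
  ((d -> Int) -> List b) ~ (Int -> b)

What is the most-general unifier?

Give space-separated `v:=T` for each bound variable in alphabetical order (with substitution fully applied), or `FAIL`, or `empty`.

Answer: FAIL

Derivation:
step 1: unify List (a -> b) ~ List (c -> c)  [subst: {-} | 1 pending]
  -> decompose List: push (a -> b)~(c -> c)
step 2: unify (a -> b) ~ (c -> c)  [subst: {-} | 1 pending]
  -> decompose arrow: push a~c, b~c
step 3: unify a ~ c  [subst: {-} | 2 pending]
  bind a := c
step 4: unify b ~ c  [subst: {a:=c} | 1 pending]
  bind b := c
step 5: unify ((d -> Int) -> List c) ~ (Int -> c)  [subst: {a:=c, b:=c} | 0 pending]
  -> decompose arrow: push (d -> Int)~Int, List c~c
step 6: unify (d -> Int) ~ Int  [subst: {a:=c, b:=c} | 1 pending]
  clash: (d -> Int) vs Int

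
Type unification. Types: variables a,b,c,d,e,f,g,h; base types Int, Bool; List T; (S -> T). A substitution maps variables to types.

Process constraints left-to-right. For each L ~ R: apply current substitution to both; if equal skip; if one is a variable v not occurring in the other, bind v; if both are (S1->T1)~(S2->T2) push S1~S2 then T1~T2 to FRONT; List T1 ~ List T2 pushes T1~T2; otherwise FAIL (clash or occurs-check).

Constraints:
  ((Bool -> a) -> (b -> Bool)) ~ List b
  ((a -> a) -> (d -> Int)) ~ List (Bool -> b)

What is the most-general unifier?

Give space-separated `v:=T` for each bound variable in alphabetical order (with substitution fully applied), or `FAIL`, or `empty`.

step 1: unify ((Bool -> a) -> (b -> Bool)) ~ List b  [subst: {-} | 1 pending]
  clash: ((Bool -> a) -> (b -> Bool)) vs List b

Answer: FAIL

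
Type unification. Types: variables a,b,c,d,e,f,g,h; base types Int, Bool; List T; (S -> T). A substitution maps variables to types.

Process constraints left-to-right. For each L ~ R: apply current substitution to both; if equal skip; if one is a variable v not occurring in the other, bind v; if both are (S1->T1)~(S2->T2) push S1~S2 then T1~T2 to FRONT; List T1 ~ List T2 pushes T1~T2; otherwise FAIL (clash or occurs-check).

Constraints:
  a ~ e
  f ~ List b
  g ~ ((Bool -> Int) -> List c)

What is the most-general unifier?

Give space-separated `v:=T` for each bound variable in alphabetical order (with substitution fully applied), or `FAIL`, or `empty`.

Answer: a:=e f:=List b g:=((Bool -> Int) -> List c)

Derivation:
step 1: unify a ~ e  [subst: {-} | 2 pending]
  bind a := e
step 2: unify f ~ List b  [subst: {a:=e} | 1 pending]
  bind f := List b
step 3: unify g ~ ((Bool -> Int) -> List c)  [subst: {a:=e, f:=List b} | 0 pending]
  bind g := ((Bool -> Int) -> List c)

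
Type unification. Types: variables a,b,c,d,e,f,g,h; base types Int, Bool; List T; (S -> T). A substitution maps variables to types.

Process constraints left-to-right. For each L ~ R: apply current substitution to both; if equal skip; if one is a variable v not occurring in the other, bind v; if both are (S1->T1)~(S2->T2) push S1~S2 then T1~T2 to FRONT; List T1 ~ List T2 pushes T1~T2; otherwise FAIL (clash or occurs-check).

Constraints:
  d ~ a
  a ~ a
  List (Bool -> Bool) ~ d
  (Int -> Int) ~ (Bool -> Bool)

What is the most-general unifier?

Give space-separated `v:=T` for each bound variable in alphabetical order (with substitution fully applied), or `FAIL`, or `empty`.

step 1: unify d ~ a  [subst: {-} | 3 pending]
  bind d := a
step 2: unify a ~ a  [subst: {d:=a} | 2 pending]
  -> identical, skip
step 3: unify List (Bool -> Bool) ~ a  [subst: {d:=a} | 1 pending]
  bind a := List (Bool -> Bool)
step 4: unify (Int -> Int) ~ (Bool -> Bool)  [subst: {d:=a, a:=List (Bool -> Bool)} | 0 pending]
  -> decompose arrow: push Int~Bool, Int~Bool
step 5: unify Int ~ Bool  [subst: {d:=a, a:=List (Bool -> Bool)} | 1 pending]
  clash: Int vs Bool

Answer: FAIL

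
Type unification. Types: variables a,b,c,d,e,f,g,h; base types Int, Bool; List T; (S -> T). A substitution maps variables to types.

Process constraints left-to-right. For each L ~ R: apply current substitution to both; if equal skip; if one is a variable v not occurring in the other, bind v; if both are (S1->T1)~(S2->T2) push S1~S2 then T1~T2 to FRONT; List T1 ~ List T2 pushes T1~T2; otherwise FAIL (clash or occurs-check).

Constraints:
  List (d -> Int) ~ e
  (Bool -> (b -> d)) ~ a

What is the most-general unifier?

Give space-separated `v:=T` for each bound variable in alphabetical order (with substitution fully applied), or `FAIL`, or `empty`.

Answer: a:=(Bool -> (b -> d)) e:=List (d -> Int)

Derivation:
step 1: unify List (d -> Int) ~ e  [subst: {-} | 1 pending]
  bind e := List (d -> Int)
step 2: unify (Bool -> (b -> d)) ~ a  [subst: {e:=List (d -> Int)} | 0 pending]
  bind a := (Bool -> (b -> d))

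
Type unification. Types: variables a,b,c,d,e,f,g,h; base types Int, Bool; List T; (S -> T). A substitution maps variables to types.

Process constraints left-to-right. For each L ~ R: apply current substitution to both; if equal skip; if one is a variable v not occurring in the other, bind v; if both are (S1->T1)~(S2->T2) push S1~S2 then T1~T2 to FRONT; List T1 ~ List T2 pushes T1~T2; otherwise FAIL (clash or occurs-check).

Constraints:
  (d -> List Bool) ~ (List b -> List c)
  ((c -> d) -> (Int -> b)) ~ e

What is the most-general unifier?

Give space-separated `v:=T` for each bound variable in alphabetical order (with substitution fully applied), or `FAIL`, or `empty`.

Answer: c:=Bool d:=List b e:=((Bool -> List b) -> (Int -> b))

Derivation:
step 1: unify (d -> List Bool) ~ (List b -> List c)  [subst: {-} | 1 pending]
  -> decompose arrow: push d~List b, List Bool~List c
step 2: unify d ~ List b  [subst: {-} | 2 pending]
  bind d := List b
step 3: unify List Bool ~ List c  [subst: {d:=List b} | 1 pending]
  -> decompose List: push Bool~c
step 4: unify Bool ~ c  [subst: {d:=List b} | 1 pending]
  bind c := Bool
step 5: unify ((Bool -> List b) -> (Int -> b)) ~ e  [subst: {d:=List b, c:=Bool} | 0 pending]
  bind e := ((Bool -> List b) -> (Int -> b))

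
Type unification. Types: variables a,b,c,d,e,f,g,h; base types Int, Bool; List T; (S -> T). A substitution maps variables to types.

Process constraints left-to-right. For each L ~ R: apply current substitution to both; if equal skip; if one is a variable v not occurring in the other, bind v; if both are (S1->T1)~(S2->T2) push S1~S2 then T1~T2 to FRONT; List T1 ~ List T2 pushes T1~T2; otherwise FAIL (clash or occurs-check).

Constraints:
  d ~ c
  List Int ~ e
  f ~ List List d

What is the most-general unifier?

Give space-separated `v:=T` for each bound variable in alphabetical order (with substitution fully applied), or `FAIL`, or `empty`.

step 1: unify d ~ c  [subst: {-} | 2 pending]
  bind d := c
step 2: unify List Int ~ e  [subst: {d:=c} | 1 pending]
  bind e := List Int
step 3: unify f ~ List List c  [subst: {d:=c, e:=List Int} | 0 pending]
  bind f := List List c

Answer: d:=c e:=List Int f:=List List c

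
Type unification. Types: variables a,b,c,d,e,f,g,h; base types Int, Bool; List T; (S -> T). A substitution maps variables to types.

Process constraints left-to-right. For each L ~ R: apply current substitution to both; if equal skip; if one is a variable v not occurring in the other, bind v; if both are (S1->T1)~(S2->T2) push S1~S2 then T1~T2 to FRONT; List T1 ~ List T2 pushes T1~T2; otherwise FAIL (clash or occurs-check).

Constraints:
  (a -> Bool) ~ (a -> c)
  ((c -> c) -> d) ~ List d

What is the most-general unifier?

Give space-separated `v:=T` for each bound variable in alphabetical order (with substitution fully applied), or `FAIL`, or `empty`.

step 1: unify (a -> Bool) ~ (a -> c)  [subst: {-} | 1 pending]
  -> decompose arrow: push a~a, Bool~c
step 2: unify a ~ a  [subst: {-} | 2 pending]
  -> identical, skip
step 3: unify Bool ~ c  [subst: {-} | 1 pending]
  bind c := Bool
step 4: unify ((Bool -> Bool) -> d) ~ List d  [subst: {c:=Bool} | 0 pending]
  clash: ((Bool -> Bool) -> d) vs List d

Answer: FAIL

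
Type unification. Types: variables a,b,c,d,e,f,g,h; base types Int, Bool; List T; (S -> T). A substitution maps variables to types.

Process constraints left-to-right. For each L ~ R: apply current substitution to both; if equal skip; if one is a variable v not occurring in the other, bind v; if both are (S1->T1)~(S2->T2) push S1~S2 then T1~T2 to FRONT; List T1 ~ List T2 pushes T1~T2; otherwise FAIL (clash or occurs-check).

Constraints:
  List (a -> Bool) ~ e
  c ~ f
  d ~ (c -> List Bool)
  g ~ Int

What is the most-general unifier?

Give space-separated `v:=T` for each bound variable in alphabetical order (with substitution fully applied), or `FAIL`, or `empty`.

Answer: c:=f d:=(f -> List Bool) e:=List (a -> Bool) g:=Int

Derivation:
step 1: unify List (a -> Bool) ~ e  [subst: {-} | 3 pending]
  bind e := List (a -> Bool)
step 2: unify c ~ f  [subst: {e:=List (a -> Bool)} | 2 pending]
  bind c := f
step 3: unify d ~ (f -> List Bool)  [subst: {e:=List (a -> Bool), c:=f} | 1 pending]
  bind d := (f -> List Bool)
step 4: unify g ~ Int  [subst: {e:=List (a -> Bool), c:=f, d:=(f -> List Bool)} | 0 pending]
  bind g := Int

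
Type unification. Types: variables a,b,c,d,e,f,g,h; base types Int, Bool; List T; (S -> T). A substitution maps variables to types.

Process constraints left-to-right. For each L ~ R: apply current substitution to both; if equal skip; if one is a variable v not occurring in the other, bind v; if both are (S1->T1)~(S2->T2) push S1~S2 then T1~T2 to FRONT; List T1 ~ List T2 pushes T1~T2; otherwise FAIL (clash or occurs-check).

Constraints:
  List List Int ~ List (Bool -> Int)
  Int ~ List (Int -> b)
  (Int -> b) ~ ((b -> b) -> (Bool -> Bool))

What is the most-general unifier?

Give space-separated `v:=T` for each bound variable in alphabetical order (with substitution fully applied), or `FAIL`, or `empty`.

step 1: unify List List Int ~ List (Bool -> Int)  [subst: {-} | 2 pending]
  -> decompose List: push List Int~(Bool -> Int)
step 2: unify List Int ~ (Bool -> Int)  [subst: {-} | 2 pending]
  clash: List Int vs (Bool -> Int)

Answer: FAIL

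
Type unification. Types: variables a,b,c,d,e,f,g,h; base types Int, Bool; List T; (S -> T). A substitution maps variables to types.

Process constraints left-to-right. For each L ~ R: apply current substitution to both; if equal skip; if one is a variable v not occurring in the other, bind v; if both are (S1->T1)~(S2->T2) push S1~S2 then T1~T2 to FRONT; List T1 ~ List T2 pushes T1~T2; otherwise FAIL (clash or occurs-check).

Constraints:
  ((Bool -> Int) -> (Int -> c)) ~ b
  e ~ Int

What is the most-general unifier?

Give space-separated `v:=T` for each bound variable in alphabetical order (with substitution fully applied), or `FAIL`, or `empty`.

Answer: b:=((Bool -> Int) -> (Int -> c)) e:=Int

Derivation:
step 1: unify ((Bool -> Int) -> (Int -> c)) ~ b  [subst: {-} | 1 pending]
  bind b := ((Bool -> Int) -> (Int -> c))
step 2: unify e ~ Int  [subst: {b:=((Bool -> Int) -> (Int -> c))} | 0 pending]
  bind e := Int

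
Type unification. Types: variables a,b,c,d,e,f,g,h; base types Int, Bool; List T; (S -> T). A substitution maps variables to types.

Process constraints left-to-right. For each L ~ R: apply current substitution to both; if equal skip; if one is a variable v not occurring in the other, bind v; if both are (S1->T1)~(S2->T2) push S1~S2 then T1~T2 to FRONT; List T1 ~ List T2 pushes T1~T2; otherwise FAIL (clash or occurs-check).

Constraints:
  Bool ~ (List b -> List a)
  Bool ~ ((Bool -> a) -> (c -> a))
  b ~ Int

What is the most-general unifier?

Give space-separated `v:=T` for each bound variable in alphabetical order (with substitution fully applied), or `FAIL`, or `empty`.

step 1: unify Bool ~ (List b -> List a)  [subst: {-} | 2 pending]
  clash: Bool vs (List b -> List a)

Answer: FAIL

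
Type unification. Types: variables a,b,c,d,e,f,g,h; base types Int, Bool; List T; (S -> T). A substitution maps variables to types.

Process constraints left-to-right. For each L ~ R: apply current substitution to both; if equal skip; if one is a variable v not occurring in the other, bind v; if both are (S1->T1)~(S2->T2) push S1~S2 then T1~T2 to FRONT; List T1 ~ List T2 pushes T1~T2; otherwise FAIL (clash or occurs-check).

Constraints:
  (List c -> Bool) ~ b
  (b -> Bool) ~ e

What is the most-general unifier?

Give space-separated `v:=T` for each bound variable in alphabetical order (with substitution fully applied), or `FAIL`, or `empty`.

Answer: b:=(List c -> Bool) e:=((List c -> Bool) -> Bool)

Derivation:
step 1: unify (List c -> Bool) ~ b  [subst: {-} | 1 pending]
  bind b := (List c -> Bool)
step 2: unify ((List c -> Bool) -> Bool) ~ e  [subst: {b:=(List c -> Bool)} | 0 pending]
  bind e := ((List c -> Bool) -> Bool)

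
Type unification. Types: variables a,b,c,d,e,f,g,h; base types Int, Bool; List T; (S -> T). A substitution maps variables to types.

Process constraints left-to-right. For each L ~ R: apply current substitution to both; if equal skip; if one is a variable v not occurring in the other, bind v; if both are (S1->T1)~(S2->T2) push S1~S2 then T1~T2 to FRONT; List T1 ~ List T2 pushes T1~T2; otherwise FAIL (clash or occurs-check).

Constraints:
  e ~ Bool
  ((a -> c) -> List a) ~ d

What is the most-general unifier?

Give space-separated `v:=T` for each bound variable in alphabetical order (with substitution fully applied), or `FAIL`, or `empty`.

step 1: unify e ~ Bool  [subst: {-} | 1 pending]
  bind e := Bool
step 2: unify ((a -> c) -> List a) ~ d  [subst: {e:=Bool} | 0 pending]
  bind d := ((a -> c) -> List a)

Answer: d:=((a -> c) -> List a) e:=Bool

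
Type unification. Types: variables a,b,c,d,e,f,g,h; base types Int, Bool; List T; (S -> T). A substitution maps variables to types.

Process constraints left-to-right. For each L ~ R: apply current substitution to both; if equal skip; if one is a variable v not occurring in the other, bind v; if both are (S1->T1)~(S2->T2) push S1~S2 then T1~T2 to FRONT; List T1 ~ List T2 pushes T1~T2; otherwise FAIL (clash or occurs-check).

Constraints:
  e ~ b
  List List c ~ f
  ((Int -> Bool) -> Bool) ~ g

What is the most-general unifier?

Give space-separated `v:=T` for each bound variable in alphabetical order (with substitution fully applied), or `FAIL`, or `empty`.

Answer: e:=b f:=List List c g:=((Int -> Bool) -> Bool)

Derivation:
step 1: unify e ~ b  [subst: {-} | 2 pending]
  bind e := b
step 2: unify List List c ~ f  [subst: {e:=b} | 1 pending]
  bind f := List List c
step 3: unify ((Int -> Bool) -> Bool) ~ g  [subst: {e:=b, f:=List List c} | 0 pending]
  bind g := ((Int -> Bool) -> Bool)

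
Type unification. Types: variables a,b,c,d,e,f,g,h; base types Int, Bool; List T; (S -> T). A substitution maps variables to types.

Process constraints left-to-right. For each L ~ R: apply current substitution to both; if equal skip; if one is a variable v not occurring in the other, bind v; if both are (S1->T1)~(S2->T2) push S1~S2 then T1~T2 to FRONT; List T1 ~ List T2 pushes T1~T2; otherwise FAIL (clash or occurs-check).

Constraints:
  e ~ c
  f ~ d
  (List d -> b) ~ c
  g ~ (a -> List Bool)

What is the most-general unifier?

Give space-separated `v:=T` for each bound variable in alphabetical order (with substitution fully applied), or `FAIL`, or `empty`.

Answer: c:=(List d -> b) e:=(List d -> b) f:=d g:=(a -> List Bool)

Derivation:
step 1: unify e ~ c  [subst: {-} | 3 pending]
  bind e := c
step 2: unify f ~ d  [subst: {e:=c} | 2 pending]
  bind f := d
step 3: unify (List d -> b) ~ c  [subst: {e:=c, f:=d} | 1 pending]
  bind c := (List d -> b)
step 4: unify g ~ (a -> List Bool)  [subst: {e:=c, f:=d, c:=(List d -> b)} | 0 pending]
  bind g := (a -> List Bool)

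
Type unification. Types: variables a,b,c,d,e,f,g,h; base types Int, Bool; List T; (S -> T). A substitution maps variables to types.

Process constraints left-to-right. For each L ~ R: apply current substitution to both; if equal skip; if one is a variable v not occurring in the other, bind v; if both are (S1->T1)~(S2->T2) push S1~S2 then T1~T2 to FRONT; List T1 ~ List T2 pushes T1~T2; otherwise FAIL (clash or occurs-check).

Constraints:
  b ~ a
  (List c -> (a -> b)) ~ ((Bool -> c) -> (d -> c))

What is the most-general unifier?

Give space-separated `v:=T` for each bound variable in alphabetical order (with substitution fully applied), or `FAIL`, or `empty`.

step 1: unify b ~ a  [subst: {-} | 1 pending]
  bind b := a
step 2: unify (List c -> (a -> a)) ~ ((Bool -> c) -> (d -> c))  [subst: {b:=a} | 0 pending]
  -> decompose arrow: push List c~(Bool -> c), (a -> a)~(d -> c)
step 3: unify List c ~ (Bool -> c)  [subst: {b:=a} | 1 pending]
  clash: List c vs (Bool -> c)

Answer: FAIL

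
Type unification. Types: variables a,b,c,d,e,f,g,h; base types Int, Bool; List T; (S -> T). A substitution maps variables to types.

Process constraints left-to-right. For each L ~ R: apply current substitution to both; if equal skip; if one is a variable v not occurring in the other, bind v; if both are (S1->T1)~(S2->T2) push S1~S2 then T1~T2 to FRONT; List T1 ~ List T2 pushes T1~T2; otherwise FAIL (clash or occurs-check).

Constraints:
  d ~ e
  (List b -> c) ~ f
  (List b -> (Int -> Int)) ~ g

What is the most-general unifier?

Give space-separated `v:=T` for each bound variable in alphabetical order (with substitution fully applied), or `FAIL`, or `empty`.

step 1: unify d ~ e  [subst: {-} | 2 pending]
  bind d := e
step 2: unify (List b -> c) ~ f  [subst: {d:=e} | 1 pending]
  bind f := (List b -> c)
step 3: unify (List b -> (Int -> Int)) ~ g  [subst: {d:=e, f:=(List b -> c)} | 0 pending]
  bind g := (List b -> (Int -> Int))

Answer: d:=e f:=(List b -> c) g:=(List b -> (Int -> Int))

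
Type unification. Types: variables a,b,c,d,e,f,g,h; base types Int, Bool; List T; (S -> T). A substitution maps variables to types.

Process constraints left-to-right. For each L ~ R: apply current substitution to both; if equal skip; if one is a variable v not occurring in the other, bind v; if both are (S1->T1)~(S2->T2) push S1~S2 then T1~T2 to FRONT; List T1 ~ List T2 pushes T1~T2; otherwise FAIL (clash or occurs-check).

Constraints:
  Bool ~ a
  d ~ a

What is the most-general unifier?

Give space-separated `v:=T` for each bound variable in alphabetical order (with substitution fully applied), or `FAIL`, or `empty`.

step 1: unify Bool ~ a  [subst: {-} | 1 pending]
  bind a := Bool
step 2: unify d ~ Bool  [subst: {a:=Bool} | 0 pending]
  bind d := Bool

Answer: a:=Bool d:=Bool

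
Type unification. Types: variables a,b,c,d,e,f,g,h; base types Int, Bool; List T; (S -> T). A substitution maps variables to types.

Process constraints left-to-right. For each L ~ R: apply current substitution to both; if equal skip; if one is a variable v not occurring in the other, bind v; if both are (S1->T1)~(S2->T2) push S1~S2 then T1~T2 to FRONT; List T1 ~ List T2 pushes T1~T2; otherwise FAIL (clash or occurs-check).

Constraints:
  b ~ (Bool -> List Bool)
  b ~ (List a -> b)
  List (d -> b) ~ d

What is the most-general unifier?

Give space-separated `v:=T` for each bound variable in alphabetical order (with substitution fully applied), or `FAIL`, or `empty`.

Answer: FAIL

Derivation:
step 1: unify b ~ (Bool -> List Bool)  [subst: {-} | 2 pending]
  bind b := (Bool -> List Bool)
step 2: unify (Bool -> List Bool) ~ (List a -> (Bool -> List Bool))  [subst: {b:=(Bool -> List Bool)} | 1 pending]
  -> decompose arrow: push Bool~List a, List Bool~(Bool -> List Bool)
step 3: unify Bool ~ List a  [subst: {b:=(Bool -> List Bool)} | 2 pending]
  clash: Bool vs List a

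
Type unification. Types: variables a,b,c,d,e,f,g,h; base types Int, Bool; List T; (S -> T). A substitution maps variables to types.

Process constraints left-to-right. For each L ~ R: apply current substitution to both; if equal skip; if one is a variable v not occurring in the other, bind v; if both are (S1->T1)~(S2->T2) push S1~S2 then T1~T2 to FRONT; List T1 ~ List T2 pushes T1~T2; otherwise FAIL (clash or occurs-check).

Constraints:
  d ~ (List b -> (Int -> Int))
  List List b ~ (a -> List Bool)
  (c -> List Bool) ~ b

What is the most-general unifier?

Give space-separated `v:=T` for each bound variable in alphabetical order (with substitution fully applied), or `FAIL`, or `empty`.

Answer: FAIL

Derivation:
step 1: unify d ~ (List b -> (Int -> Int))  [subst: {-} | 2 pending]
  bind d := (List b -> (Int -> Int))
step 2: unify List List b ~ (a -> List Bool)  [subst: {d:=(List b -> (Int -> Int))} | 1 pending]
  clash: List List b vs (a -> List Bool)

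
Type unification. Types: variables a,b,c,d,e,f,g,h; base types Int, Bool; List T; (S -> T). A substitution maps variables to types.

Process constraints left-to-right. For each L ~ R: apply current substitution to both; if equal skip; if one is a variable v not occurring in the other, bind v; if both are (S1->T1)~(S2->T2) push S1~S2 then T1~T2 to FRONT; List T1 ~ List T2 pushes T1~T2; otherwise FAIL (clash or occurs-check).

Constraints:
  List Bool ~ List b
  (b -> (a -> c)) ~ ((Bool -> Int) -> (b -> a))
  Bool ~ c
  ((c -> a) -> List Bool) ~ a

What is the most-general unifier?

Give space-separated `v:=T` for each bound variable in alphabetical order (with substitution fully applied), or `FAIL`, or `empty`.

step 1: unify List Bool ~ List b  [subst: {-} | 3 pending]
  -> decompose List: push Bool~b
step 2: unify Bool ~ b  [subst: {-} | 3 pending]
  bind b := Bool
step 3: unify (Bool -> (a -> c)) ~ ((Bool -> Int) -> (Bool -> a))  [subst: {b:=Bool} | 2 pending]
  -> decompose arrow: push Bool~(Bool -> Int), (a -> c)~(Bool -> a)
step 4: unify Bool ~ (Bool -> Int)  [subst: {b:=Bool} | 3 pending]
  clash: Bool vs (Bool -> Int)

Answer: FAIL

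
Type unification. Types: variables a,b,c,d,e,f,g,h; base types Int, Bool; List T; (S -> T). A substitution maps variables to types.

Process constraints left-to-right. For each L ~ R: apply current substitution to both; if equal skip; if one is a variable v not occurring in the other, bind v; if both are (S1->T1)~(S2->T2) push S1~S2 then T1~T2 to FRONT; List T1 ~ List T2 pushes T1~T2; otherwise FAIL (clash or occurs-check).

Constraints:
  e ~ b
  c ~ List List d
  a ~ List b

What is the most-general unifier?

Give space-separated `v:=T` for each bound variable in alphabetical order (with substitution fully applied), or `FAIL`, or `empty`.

step 1: unify e ~ b  [subst: {-} | 2 pending]
  bind e := b
step 2: unify c ~ List List d  [subst: {e:=b} | 1 pending]
  bind c := List List d
step 3: unify a ~ List b  [subst: {e:=b, c:=List List d} | 0 pending]
  bind a := List b

Answer: a:=List b c:=List List d e:=b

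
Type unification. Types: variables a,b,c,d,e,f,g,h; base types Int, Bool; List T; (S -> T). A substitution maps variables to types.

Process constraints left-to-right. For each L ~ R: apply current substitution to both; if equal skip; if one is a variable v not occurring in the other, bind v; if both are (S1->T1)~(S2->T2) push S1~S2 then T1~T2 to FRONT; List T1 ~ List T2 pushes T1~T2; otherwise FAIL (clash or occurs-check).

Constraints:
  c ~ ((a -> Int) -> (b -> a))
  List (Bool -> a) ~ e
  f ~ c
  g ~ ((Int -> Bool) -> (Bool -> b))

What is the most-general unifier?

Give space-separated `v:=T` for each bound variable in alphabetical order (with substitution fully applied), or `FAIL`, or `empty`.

step 1: unify c ~ ((a -> Int) -> (b -> a))  [subst: {-} | 3 pending]
  bind c := ((a -> Int) -> (b -> a))
step 2: unify List (Bool -> a) ~ e  [subst: {c:=((a -> Int) -> (b -> a))} | 2 pending]
  bind e := List (Bool -> a)
step 3: unify f ~ ((a -> Int) -> (b -> a))  [subst: {c:=((a -> Int) -> (b -> a)), e:=List (Bool -> a)} | 1 pending]
  bind f := ((a -> Int) -> (b -> a))
step 4: unify g ~ ((Int -> Bool) -> (Bool -> b))  [subst: {c:=((a -> Int) -> (b -> a)), e:=List (Bool -> a), f:=((a -> Int) -> (b -> a))} | 0 pending]
  bind g := ((Int -> Bool) -> (Bool -> b))

Answer: c:=((a -> Int) -> (b -> a)) e:=List (Bool -> a) f:=((a -> Int) -> (b -> a)) g:=((Int -> Bool) -> (Bool -> b))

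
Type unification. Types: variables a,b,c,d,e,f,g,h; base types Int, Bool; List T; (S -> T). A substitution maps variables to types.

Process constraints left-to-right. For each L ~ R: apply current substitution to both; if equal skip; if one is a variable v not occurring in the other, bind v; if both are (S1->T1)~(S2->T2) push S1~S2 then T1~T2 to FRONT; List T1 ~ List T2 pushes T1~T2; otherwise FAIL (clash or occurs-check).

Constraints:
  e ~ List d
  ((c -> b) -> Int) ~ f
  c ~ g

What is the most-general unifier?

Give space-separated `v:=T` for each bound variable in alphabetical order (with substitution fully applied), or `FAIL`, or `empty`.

step 1: unify e ~ List d  [subst: {-} | 2 pending]
  bind e := List d
step 2: unify ((c -> b) -> Int) ~ f  [subst: {e:=List d} | 1 pending]
  bind f := ((c -> b) -> Int)
step 3: unify c ~ g  [subst: {e:=List d, f:=((c -> b) -> Int)} | 0 pending]
  bind c := g

Answer: c:=g e:=List d f:=((g -> b) -> Int)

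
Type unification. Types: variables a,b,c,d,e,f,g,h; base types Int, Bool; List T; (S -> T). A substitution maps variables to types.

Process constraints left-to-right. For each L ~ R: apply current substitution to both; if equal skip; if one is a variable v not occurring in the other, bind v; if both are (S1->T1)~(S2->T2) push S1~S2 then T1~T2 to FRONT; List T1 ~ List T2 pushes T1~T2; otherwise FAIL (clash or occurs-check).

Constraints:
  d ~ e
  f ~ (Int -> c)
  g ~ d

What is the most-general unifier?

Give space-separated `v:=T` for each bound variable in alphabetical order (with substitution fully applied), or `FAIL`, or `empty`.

Answer: d:=e f:=(Int -> c) g:=e

Derivation:
step 1: unify d ~ e  [subst: {-} | 2 pending]
  bind d := e
step 2: unify f ~ (Int -> c)  [subst: {d:=e} | 1 pending]
  bind f := (Int -> c)
step 3: unify g ~ e  [subst: {d:=e, f:=(Int -> c)} | 0 pending]
  bind g := e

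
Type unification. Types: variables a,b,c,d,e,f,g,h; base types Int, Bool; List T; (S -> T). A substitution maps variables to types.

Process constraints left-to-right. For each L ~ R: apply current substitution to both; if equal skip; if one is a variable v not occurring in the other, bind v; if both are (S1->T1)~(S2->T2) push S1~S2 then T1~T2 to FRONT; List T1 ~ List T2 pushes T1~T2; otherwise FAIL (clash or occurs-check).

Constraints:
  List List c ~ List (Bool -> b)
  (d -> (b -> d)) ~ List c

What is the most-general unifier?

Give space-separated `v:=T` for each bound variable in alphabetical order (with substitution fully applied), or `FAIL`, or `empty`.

step 1: unify List List c ~ List (Bool -> b)  [subst: {-} | 1 pending]
  -> decompose List: push List c~(Bool -> b)
step 2: unify List c ~ (Bool -> b)  [subst: {-} | 1 pending]
  clash: List c vs (Bool -> b)

Answer: FAIL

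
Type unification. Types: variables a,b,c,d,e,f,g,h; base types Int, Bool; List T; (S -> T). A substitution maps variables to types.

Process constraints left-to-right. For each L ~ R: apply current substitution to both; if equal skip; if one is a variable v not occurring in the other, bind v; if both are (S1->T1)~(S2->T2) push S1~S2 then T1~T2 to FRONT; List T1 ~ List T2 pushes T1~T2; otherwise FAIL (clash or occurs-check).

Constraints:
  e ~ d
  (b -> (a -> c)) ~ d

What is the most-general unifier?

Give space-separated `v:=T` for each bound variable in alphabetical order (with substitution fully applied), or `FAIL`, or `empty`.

step 1: unify e ~ d  [subst: {-} | 1 pending]
  bind e := d
step 2: unify (b -> (a -> c)) ~ d  [subst: {e:=d} | 0 pending]
  bind d := (b -> (a -> c))

Answer: d:=(b -> (a -> c)) e:=(b -> (a -> c))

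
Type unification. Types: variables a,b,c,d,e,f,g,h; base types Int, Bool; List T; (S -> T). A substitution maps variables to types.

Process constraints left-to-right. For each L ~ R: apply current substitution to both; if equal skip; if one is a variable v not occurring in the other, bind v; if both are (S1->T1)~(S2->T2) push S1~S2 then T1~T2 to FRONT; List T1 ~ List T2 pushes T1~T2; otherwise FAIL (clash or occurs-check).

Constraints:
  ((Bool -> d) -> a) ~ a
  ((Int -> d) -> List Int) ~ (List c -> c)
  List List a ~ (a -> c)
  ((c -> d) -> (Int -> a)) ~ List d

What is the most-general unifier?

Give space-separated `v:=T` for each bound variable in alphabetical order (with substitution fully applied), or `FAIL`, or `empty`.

step 1: unify ((Bool -> d) -> a) ~ a  [subst: {-} | 3 pending]
  occurs-check fail

Answer: FAIL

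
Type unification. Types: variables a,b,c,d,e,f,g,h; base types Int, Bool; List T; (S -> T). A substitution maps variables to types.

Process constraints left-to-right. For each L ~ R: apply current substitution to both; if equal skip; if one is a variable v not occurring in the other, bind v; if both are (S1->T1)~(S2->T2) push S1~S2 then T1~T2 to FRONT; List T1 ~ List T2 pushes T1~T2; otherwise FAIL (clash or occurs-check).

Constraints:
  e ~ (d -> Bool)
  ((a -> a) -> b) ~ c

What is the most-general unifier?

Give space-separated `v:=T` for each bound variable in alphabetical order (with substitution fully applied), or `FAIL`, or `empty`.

Answer: c:=((a -> a) -> b) e:=(d -> Bool)

Derivation:
step 1: unify e ~ (d -> Bool)  [subst: {-} | 1 pending]
  bind e := (d -> Bool)
step 2: unify ((a -> a) -> b) ~ c  [subst: {e:=(d -> Bool)} | 0 pending]
  bind c := ((a -> a) -> b)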